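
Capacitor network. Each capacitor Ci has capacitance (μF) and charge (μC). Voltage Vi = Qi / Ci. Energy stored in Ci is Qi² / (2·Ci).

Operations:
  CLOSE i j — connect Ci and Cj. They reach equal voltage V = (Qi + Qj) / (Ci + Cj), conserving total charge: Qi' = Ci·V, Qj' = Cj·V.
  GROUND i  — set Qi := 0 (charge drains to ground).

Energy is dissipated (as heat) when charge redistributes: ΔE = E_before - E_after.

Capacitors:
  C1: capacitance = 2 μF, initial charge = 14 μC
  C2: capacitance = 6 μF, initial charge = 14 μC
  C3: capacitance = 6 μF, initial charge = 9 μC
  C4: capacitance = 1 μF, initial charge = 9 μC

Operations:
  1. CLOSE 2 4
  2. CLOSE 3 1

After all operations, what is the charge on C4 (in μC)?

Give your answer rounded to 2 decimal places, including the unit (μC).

Initial: C1(2μF, Q=14μC, V=7.00V), C2(6μF, Q=14μC, V=2.33V), C3(6μF, Q=9μC, V=1.50V), C4(1μF, Q=9μC, V=9.00V)
Op 1: CLOSE 2-4: Q_total=23.00, C_total=7.00, V=3.29; Q2=19.71, Q4=3.29; dissipated=19.048
Op 2: CLOSE 3-1: Q_total=23.00, C_total=8.00, V=2.88; Q3=17.25, Q1=5.75; dissipated=22.688
Final charges: Q1=5.75, Q2=19.71, Q3=17.25, Q4=3.29

Answer: 3.29 μC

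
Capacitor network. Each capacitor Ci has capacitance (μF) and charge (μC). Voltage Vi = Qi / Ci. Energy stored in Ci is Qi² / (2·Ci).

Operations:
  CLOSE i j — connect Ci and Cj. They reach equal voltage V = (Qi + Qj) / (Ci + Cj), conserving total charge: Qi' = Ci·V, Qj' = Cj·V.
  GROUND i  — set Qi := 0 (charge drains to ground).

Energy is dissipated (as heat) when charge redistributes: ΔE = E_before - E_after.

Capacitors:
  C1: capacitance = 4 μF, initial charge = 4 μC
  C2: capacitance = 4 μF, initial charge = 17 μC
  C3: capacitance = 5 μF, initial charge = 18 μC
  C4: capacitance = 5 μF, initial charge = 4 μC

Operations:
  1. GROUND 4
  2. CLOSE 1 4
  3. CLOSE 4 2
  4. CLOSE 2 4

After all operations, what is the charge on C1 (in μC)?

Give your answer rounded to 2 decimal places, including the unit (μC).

Answer: 1.78 μC

Derivation:
Initial: C1(4μF, Q=4μC, V=1.00V), C2(4μF, Q=17μC, V=4.25V), C3(5μF, Q=18μC, V=3.60V), C4(5μF, Q=4μC, V=0.80V)
Op 1: GROUND 4: Q4=0; energy lost=1.600
Op 2: CLOSE 1-4: Q_total=4.00, C_total=9.00, V=0.44; Q1=1.78, Q4=2.22; dissipated=1.111
Op 3: CLOSE 4-2: Q_total=19.22, C_total=9.00, V=2.14; Q4=10.68, Q2=8.54; dissipated=16.091
Op 4: CLOSE 2-4: Q_total=19.22, C_total=9.00, V=2.14; Q2=8.54, Q4=10.68; dissipated=0.000
Final charges: Q1=1.78, Q2=8.54, Q3=18.00, Q4=10.68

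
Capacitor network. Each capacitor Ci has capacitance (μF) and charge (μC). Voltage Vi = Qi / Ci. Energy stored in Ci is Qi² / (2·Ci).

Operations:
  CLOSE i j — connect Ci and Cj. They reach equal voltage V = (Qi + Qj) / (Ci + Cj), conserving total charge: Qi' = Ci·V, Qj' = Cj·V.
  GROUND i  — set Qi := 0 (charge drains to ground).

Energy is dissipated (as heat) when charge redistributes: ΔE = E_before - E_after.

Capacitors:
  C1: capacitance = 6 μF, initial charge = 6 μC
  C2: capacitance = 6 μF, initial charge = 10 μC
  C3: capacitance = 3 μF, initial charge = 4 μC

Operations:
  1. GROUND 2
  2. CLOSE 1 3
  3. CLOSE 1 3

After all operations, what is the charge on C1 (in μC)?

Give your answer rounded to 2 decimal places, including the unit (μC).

Answer: 6.67 μC

Derivation:
Initial: C1(6μF, Q=6μC, V=1.00V), C2(6μF, Q=10μC, V=1.67V), C3(3μF, Q=4μC, V=1.33V)
Op 1: GROUND 2: Q2=0; energy lost=8.333
Op 2: CLOSE 1-3: Q_total=10.00, C_total=9.00, V=1.11; Q1=6.67, Q3=3.33; dissipated=0.111
Op 3: CLOSE 1-3: Q_total=10.00, C_total=9.00, V=1.11; Q1=6.67, Q3=3.33; dissipated=0.000
Final charges: Q1=6.67, Q2=0.00, Q3=3.33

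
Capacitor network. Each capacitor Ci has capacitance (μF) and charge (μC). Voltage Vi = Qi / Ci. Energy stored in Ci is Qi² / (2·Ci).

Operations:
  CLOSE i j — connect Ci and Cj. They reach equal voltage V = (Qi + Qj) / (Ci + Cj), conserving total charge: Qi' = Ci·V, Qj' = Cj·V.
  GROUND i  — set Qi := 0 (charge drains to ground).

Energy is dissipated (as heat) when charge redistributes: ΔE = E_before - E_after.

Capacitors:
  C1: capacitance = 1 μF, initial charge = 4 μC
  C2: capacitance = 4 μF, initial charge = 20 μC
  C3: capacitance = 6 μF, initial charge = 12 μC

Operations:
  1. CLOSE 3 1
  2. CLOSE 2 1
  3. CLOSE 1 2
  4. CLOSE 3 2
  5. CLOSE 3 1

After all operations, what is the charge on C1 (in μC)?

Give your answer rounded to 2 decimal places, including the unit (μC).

Initial: C1(1μF, Q=4μC, V=4.00V), C2(4μF, Q=20μC, V=5.00V), C3(6μF, Q=12μC, V=2.00V)
Op 1: CLOSE 3-1: Q_total=16.00, C_total=7.00, V=2.29; Q3=13.71, Q1=2.29; dissipated=1.714
Op 2: CLOSE 2-1: Q_total=22.29, C_total=5.00, V=4.46; Q2=17.83, Q1=4.46; dissipated=2.947
Op 3: CLOSE 1-2: Q_total=22.29, C_total=5.00, V=4.46; Q1=4.46, Q2=17.83; dissipated=0.000
Op 4: CLOSE 3-2: Q_total=31.54, C_total=10.00, V=3.15; Q3=18.93, Q2=12.62; dissipated=5.658
Op 5: CLOSE 3-1: Q_total=23.38, C_total=7.00, V=3.34; Q3=20.04, Q1=3.34; dissipated=0.727
Final charges: Q1=3.34, Q2=12.62, Q3=20.04

Answer: 3.34 μC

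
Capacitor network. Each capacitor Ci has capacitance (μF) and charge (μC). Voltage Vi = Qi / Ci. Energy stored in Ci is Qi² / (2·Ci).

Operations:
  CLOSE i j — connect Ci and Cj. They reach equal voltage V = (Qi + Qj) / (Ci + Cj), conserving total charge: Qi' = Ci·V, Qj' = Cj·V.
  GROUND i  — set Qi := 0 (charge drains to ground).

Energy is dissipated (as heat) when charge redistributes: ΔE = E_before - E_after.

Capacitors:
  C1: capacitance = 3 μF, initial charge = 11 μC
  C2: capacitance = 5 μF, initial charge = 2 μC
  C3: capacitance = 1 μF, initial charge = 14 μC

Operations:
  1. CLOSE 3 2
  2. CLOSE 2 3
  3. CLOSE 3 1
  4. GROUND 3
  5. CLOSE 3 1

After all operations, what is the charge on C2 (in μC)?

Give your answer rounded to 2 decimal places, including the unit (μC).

Answer: 13.33 μC

Derivation:
Initial: C1(3μF, Q=11μC, V=3.67V), C2(5μF, Q=2μC, V=0.40V), C3(1μF, Q=14μC, V=14.00V)
Op 1: CLOSE 3-2: Q_total=16.00, C_total=6.00, V=2.67; Q3=2.67, Q2=13.33; dissipated=77.067
Op 2: CLOSE 2-3: Q_total=16.00, C_total=6.00, V=2.67; Q2=13.33, Q3=2.67; dissipated=0.000
Op 3: CLOSE 3-1: Q_total=13.67, C_total=4.00, V=3.42; Q3=3.42, Q1=10.25; dissipated=0.375
Op 4: GROUND 3: Q3=0; energy lost=5.837
Op 5: CLOSE 3-1: Q_total=10.25, C_total=4.00, V=2.56; Q3=2.56, Q1=7.69; dissipated=4.378
Final charges: Q1=7.69, Q2=13.33, Q3=2.56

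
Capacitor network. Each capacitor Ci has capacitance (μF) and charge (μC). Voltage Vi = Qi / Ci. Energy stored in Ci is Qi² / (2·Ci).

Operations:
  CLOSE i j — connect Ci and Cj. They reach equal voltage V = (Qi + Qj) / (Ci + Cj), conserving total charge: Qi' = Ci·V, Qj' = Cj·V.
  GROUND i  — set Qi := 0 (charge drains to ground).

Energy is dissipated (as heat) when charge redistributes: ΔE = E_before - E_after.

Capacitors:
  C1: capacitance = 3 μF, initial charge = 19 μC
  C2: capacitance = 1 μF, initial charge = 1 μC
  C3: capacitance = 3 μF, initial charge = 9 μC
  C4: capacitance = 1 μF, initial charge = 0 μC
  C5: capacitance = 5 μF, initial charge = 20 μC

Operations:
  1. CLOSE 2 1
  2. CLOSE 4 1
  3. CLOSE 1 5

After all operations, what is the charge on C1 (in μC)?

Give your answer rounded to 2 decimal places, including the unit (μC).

Answer: 11.72 μC

Derivation:
Initial: C1(3μF, Q=19μC, V=6.33V), C2(1μF, Q=1μC, V=1.00V), C3(3μF, Q=9μC, V=3.00V), C4(1μF, Q=0μC, V=0.00V), C5(5μF, Q=20μC, V=4.00V)
Op 1: CLOSE 2-1: Q_total=20.00, C_total=4.00, V=5.00; Q2=5.00, Q1=15.00; dissipated=10.667
Op 2: CLOSE 4-1: Q_total=15.00, C_total=4.00, V=3.75; Q4=3.75, Q1=11.25; dissipated=9.375
Op 3: CLOSE 1-5: Q_total=31.25, C_total=8.00, V=3.91; Q1=11.72, Q5=19.53; dissipated=0.059
Final charges: Q1=11.72, Q2=5.00, Q3=9.00, Q4=3.75, Q5=19.53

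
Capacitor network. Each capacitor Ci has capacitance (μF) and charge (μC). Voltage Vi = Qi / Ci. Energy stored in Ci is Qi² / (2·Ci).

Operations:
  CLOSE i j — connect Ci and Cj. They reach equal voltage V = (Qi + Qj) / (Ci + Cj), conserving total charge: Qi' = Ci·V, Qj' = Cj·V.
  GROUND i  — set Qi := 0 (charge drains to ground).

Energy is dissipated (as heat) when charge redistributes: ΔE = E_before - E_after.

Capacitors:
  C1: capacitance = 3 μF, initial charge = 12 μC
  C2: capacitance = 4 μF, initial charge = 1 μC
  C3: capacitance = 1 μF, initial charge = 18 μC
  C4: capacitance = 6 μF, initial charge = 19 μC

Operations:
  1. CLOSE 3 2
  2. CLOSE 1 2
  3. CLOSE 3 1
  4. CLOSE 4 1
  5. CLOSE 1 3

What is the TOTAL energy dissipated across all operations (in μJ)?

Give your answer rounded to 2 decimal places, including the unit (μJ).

Answer: 126.63 μJ

Derivation:
Initial: C1(3μF, Q=12μC, V=4.00V), C2(4μF, Q=1μC, V=0.25V), C3(1μF, Q=18μC, V=18.00V), C4(6μF, Q=19μC, V=3.17V)
Op 1: CLOSE 3-2: Q_total=19.00, C_total=5.00, V=3.80; Q3=3.80, Q2=15.20; dissipated=126.025
Op 2: CLOSE 1-2: Q_total=27.20, C_total=7.00, V=3.89; Q1=11.66, Q2=15.54; dissipated=0.034
Op 3: CLOSE 3-1: Q_total=15.46, C_total=4.00, V=3.86; Q3=3.86, Q1=11.59; dissipated=0.003
Op 4: CLOSE 4-1: Q_total=30.59, C_total=9.00, V=3.40; Q4=20.40, Q1=10.20; dissipated=0.487
Op 5: CLOSE 1-3: Q_total=14.06, C_total=4.00, V=3.52; Q1=10.55, Q3=3.52; dissipated=0.081
Total dissipated: 126.630 μJ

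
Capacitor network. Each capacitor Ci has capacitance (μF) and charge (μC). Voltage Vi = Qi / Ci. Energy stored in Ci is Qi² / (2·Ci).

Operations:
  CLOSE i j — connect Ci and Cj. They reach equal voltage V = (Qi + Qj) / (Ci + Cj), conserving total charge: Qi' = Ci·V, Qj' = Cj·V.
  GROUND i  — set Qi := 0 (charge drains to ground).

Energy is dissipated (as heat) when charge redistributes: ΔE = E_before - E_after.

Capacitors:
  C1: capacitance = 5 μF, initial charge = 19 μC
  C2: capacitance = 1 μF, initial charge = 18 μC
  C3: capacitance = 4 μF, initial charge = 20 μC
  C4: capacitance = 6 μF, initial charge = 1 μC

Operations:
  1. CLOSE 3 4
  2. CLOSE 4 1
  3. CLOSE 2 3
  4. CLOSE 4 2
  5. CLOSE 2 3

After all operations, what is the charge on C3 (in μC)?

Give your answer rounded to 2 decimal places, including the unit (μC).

Answer: 19.47 μC

Derivation:
Initial: C1(5μF, Q=19μC, V=3.80V), C2(1μF, Q=18μC, V=18.00V), C3(4μF, Q=20μC, V=5.00V), C4(6μF, Q=1μC, V=0.17V)
Op 1: CLOSE 3-4: Q_total=21.00, C_total=10.00, V=2.10; Q3=8.40, Q4=12.60; dissipated=28.033
Op 2: CLOSE 4-1: Q_total=31.60, C_total=11.00, V=2.87; Q4=17.24, Q1=14.36; dissipated=3.941
Op 3: CLOSE 2-3: Q_total=26.40, C_total=5.00, V=5.28; Q2=5.28, Q3=21.12; dissipated=101.124
Op 4: CLOSE 4-2: Q_total=22.52, C_total=7.00, V=3.22; Q4=19.30, Q2=3.22; dissipated=2.484
Op 5: CLOSE 2-3: Q_total=24.34, C_total=5.00, V=4.87; Q2=4.87, Q3=19.47; dissipated=1.703
Final charges: Q1=14.36, Q2=4.87, Q3=19.47, Q4=19.30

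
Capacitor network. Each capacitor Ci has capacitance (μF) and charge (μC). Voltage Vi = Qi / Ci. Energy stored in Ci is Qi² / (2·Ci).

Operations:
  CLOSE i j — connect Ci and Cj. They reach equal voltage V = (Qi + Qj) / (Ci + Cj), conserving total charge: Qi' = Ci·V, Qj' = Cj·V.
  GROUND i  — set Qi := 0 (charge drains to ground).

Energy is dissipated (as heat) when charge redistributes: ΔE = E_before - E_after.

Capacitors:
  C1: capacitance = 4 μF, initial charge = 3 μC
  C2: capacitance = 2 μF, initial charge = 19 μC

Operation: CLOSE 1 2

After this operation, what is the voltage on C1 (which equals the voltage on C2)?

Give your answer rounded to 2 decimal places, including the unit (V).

Initial: C1(4μF, Q=3μC, V=0.75V), C2(2μF, Q=19μC, V=9.50V)
Op 1: CLOSE 1-2: Q_total=22.00, C_total=6.00, V=3.67; Q1=14.67, Q2=7.33; dissipated=51.042

Answer: 3.67 V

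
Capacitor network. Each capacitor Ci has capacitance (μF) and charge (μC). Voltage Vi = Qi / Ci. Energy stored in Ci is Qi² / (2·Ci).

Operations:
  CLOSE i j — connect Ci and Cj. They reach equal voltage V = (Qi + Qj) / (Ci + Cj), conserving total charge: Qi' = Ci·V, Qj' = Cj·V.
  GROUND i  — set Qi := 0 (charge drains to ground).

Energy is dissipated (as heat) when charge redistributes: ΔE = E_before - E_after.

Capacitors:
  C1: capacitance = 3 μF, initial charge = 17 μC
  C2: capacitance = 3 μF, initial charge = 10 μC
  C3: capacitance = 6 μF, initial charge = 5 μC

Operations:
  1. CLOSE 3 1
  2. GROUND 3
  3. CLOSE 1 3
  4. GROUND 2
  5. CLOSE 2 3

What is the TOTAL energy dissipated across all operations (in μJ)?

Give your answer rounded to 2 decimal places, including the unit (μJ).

Answer: 64.59 μJ

Derivation:
Initial: C1(3μF, Q=17μC, V=5.67V), C2(3μF, Q=10μC, V=3.33V), C3(6μF, Q=5μC, V=0.83V)
Op 1: CLOSE 3-1: Q_total=22.00, C_total=9.00, V=2.44; Q3=14.67, Q1=7.33; dissipated=23.361
Op 2: GROUND 3: Q3=0; energy lost=17.926
Op 3: CLOSE 1-3: Q_total=7.33, C_total=9.00, V=0.81; Q1=2.44, Q3=4.89; dissipated=5.975
Op 4: GROUND 2: Q2=0; energy lost=16.667
Op 5: CLOSE 2-3: Q_total=4.89, C_total=9.00, V=0.54; Q2=1.63, Q3=3.26; dissipated=0.664
Total dissipated: 64.593 μJ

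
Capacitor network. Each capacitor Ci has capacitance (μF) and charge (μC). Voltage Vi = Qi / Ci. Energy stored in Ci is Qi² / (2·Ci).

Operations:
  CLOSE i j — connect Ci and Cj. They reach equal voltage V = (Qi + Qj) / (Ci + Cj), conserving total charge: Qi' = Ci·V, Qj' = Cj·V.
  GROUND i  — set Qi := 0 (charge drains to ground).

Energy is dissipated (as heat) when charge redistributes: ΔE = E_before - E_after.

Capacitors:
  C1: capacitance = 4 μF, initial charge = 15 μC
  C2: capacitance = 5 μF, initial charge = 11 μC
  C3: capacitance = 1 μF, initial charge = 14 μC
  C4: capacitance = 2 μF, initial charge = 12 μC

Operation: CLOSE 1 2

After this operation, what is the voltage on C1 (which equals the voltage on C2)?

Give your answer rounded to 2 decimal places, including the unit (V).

Initial: C1(4μF, Q=15μC, V=3.75V), C2(5μF, Q=11μC, V=2.20V), C3(1μF, Q=14μC, V=14.00V), C4(2μF, Q=12μC, V=6.00V)
Op 1: CLOSE 1-2: Q_total=26.00, C_total=9.00, V=2.89; Q1=11.56, Q2=14.44; dissipated=2.669

Answer: 2.89 V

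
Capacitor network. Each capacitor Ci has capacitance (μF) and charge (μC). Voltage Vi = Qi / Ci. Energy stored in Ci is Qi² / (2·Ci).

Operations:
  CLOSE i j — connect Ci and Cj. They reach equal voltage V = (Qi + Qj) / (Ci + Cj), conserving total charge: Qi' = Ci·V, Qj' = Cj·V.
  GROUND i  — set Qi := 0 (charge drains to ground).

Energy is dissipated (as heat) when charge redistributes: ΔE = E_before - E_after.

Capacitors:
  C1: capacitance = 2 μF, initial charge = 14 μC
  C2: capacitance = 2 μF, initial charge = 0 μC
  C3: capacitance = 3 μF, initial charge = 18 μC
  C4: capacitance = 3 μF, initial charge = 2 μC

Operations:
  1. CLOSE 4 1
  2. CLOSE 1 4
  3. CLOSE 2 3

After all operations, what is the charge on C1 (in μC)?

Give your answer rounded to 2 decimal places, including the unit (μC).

Answer: 6.40 μC

Derivation:
Initial: C1(2μF, Q=14μC, V=7.00V), C2(2μF, Q=0μC, V=0.00V), C3(3μF, Q=18μC, V=6.00V), C4(3μF, Q=2μC, V=0.67V)
Op 1: CLOSE 4-1: Q_total=16.00, C_total=5.00, V=3.20; Q4=9.60, Q1=6.40; dissipated=24.067
Op 2: CLOSE 1-4: Q_total=16.00, C_total=5.00, V=3.20; Q1=6.40, Q4=9.60; dissipated=0.000
Op 3: CLOSE 2-3: Q_total=18.00, C_total=5.00, V=3.60; Q2=7.20, Q3=10.80; dissipated=21.600
Final charges: Q1=6.40, Q2=7.20, Q3=10.80, Q4=9.60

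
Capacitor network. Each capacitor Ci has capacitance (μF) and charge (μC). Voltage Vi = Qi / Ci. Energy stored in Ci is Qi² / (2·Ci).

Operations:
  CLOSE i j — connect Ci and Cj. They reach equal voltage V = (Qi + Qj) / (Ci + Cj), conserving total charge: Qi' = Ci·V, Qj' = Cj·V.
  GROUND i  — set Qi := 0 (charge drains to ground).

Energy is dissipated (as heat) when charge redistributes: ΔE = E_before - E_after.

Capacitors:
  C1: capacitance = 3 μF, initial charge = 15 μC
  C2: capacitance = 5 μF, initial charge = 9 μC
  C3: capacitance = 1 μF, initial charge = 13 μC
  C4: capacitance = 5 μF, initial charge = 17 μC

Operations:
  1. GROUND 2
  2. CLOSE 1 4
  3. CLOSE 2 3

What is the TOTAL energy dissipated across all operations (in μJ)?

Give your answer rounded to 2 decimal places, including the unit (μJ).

Initial: C1(3μF, Q=15μC, V=5.00V), C2(5μF, Q=9μC, V=1.80V), C3(1μF, Q=13μC, V=13.00V), C4(5μF, Q=17μC, V=3.40V)
Op 1: GROUND 2: Q2=0; energy lost=8.100
Op 2: CLOSE 1-4: Q_total=32.00, C_total=8.00, V=4.00; Q1=12.00, Q4=20.00; dissipated=2.400
Op 3: CLOSE 2-3: Q_total=13.00, C_total=6.00, V=2.17; Q2=10.83, Q3=2.17; dissipated=70.417
Total dissipated: 80.917 μJ

Answer: 80.92 μJ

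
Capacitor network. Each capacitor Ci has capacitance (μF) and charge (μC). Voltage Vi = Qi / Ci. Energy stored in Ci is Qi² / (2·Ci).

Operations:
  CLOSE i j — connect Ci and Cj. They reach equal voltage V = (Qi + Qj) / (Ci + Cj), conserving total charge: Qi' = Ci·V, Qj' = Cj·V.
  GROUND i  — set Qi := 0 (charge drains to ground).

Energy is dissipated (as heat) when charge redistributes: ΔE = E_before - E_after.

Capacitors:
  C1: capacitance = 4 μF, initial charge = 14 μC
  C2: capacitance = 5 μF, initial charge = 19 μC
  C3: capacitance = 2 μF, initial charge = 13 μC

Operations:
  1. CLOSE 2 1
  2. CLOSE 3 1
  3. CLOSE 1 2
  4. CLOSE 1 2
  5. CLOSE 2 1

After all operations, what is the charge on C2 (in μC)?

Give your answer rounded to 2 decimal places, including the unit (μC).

Answer: 20.43 μC

Derivation:
Initial: C1(4μF, Q=14μC, V=3.50V), C2(5μF, Q=19μC, V=3.80V), C3(2μF, Q=13μC, V=6.50V)
Op 1: CLOSE 2-1: Q_total=33.00, C_total=9.00, V=3.67; Q2=18.33, Q1=14.67; dissipated=0.100
Op 2: CLOSE 3-1: Q_total=27.67, C_total=6.00, V=4.61; Q3=9.22, Q1=18.44; dissipated=5.352
Op 3: CLOSE 1-2: Q_total=36.78, C_total=9.00, V=4.09; Q1=16.35, Q2=20.43; dissipated=0.991
Op 4: CLOSE 1-2: Q_total=36.78, C_total=9.00, V=4.09; Q1=16.35, Q2=20.43; dissipated=0.000
Op 5: CLOSE 2-1: Q_total=36.78, C_total=9.00, V=4.09; Q2=20.43, Q1=16.35; dissipated=0.000
Final charges: Q1=16.35, Q2=20.43, Q3=9.22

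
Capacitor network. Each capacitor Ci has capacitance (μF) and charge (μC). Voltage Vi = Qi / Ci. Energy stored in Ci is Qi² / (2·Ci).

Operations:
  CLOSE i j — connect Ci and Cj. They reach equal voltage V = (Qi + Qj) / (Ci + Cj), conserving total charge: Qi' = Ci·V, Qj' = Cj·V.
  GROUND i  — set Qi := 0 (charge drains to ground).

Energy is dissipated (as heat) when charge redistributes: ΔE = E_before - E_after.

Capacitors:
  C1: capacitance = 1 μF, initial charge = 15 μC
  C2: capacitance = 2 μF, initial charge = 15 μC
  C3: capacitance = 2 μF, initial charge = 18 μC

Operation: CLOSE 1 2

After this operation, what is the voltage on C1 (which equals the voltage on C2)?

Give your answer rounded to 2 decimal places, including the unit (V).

Initial: C1(1μF, Q=15μC, V=15.00V), C2(2μF, Q=15μC, V=7.50V), C3(2μF, Q=18μC, V=9.00V)
Op 1: CLOSE 1-2: Q_total=30.00, C_total=3.00, V=10.00; Q1=10.00, Q2=20.00; dissipated=18.750

Answer: 10.00 V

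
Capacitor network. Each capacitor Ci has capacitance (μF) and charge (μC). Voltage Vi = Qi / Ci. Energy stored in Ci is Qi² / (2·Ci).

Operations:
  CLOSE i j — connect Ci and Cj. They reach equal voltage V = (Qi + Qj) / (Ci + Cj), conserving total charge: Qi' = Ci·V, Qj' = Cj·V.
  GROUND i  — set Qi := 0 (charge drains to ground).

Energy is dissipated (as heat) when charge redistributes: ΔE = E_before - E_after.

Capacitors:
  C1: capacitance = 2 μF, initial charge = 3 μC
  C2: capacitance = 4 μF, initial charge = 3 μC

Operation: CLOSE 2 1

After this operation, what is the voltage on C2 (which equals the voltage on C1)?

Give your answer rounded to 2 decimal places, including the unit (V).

Initial: C1(2μF, Q=3μC, V=1.50V), C2(4μF, Q=3μC, V=0.75V)
Op 1: CLOSE 2-1: Q_total=6.00, C_total=6.00, V=1.00; Q2=4.00, Q1=2.00; dissipated=0.375

Answer: 1.00 V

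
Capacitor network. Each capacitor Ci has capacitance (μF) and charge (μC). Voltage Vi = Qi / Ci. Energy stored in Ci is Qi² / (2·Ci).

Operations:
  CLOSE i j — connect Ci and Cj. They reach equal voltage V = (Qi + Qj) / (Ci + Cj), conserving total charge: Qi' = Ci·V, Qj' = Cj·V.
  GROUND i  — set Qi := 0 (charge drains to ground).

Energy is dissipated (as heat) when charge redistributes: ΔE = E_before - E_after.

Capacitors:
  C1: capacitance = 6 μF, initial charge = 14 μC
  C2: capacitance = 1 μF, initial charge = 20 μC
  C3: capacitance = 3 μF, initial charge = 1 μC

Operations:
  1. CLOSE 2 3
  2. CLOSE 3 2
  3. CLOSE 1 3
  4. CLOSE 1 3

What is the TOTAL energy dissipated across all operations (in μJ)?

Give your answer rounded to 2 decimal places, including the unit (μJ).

Answer: 153.55 μJ

Derivation:
Initial: C1(6μF, Q=14μC, V=2.33V), C2(1μF, Q=20μC, V=20.00V), C3(3μF, Q=1μC, V=0.33V)
Op 1: CLOSE 2-3: Q_total=21.00, C_total=4.00, V=5.25; Q2=5.25, Q3=15.75; dissipated=145.042
Op 2: CLOSE 3-2: Q_total=21.00, C_total=4.00, V=5.25; Q3=15.75, Q2=5.25; dissipated=0.000
Op 3: CLOSE 1-3: Q_total=29.75, C_total=9.00, V=3.31; Q1=19.83, Q3=9.92; dissipated=8.507
Op 4: CLOSE 1-3: Q_total=29.75, C_total=9.00, V=3.31; Q1=19.83, Q3=9.92; dissipated=0.000
Total dissipated: 153.549 μJ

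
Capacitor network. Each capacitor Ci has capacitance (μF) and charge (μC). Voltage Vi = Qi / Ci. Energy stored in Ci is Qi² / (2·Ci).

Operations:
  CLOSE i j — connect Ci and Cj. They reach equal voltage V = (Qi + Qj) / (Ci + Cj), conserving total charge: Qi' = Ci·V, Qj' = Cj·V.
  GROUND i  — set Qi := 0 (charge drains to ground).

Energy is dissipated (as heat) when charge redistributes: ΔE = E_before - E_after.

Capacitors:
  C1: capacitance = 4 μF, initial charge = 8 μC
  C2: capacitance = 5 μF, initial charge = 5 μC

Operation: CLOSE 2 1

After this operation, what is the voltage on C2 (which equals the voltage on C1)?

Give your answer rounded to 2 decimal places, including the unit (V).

Answer: 1.44 V

Derivation:
Initial: C1(4μF, Q=8μC, V=2.00V), C2(5μF, Q=5μC, V=1.00V)
Op 1: CLOSE 2-1: Q_total=13.00, C_total=9.00, V=1.44; Q2=7.22, Q1=5.78; dissipated=1.111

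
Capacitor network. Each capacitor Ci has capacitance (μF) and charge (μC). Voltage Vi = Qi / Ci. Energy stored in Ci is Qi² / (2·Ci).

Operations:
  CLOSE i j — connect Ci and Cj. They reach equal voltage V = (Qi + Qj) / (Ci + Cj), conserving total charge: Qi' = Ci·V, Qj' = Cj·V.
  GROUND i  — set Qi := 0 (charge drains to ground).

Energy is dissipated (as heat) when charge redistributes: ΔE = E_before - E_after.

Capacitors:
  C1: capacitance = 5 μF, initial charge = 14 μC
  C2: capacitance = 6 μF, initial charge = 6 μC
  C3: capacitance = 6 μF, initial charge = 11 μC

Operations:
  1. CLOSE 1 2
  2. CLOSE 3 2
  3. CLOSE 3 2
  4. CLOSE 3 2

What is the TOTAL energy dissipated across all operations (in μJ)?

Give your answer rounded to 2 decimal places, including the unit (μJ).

Answer: 4.42 μJ

Derivation:
Initial: C1(5μF, Q=14μC, V=2.80V), C2(6μF, Q=6μC, V=1.00V), C3(6μF, Q=11μC, V=1.83V)
Op 1: CLOSE 1-2: Q_total=20.00, C_total=11.00, V=1.82; Q1=9.09, Q2=10.91; dissipated=4.418
Op 2: CLOSE 3-2: Q_total=21.91, C_total=12.00, V=1.83; Q3=10.95, Q2=10.95; dissipated=0.000
Op 3: CLOSE 3-2: Q_total=21.91, C_total=12.00, V=1.83; Q3=10.95, Q2=10.95; dissipated=0.000
Op 4: CLOSE 3-2: Q_total=21.91, C_total=12.00, V=1.83; Q3=10.95, Q2=10.95; dissipated=0.000
Total dissipated: 4.419 μJ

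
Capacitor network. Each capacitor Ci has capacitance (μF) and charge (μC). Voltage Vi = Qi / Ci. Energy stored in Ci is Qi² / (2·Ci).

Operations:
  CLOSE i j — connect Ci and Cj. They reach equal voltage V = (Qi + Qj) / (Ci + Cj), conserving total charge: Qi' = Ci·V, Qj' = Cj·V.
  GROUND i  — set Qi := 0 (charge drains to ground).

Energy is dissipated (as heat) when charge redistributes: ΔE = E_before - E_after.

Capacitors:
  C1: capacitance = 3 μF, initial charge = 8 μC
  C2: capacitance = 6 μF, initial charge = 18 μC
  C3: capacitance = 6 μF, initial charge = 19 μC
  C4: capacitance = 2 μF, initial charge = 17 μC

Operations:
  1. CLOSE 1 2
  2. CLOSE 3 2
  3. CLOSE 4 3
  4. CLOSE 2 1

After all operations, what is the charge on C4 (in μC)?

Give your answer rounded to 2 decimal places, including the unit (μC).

Initial: C1(3μF, Q=8μC, V=2.67V), C2(6μF, Q=18μC, V=3.00V), C3(6μF, Q=19μC, V=3.17V), C4(2μF, Q=17μC, V=8.50V)
Op 1: CLOSE 1-2: Q_total=26.00, C_total=9.00, V=2.89; Q1=8.67, Q2=17.33; dissipated=0.111
Op 2: CLOSE 3-2: Q_total=36.33, C_total=12.00, V=3.03; Q3=18.17, Q2=18.17; dissipated=0.116
Op 3: CLOSE 4-3: Q_total=35.17, C_total=8.00, V=4.40; Q4=8.79, Q3=26.38; dissipated=22.459
Op 4: CLOSE 2-1: Q_total=26.83, C_total=9.00, V=2.98; Q2=17.89, Q1=8.94; dissipated=0.019
Final charges: Q1=8.94, Q2=17.89, Q3=26.38, Q4=8.79

Answer: 8.79 μC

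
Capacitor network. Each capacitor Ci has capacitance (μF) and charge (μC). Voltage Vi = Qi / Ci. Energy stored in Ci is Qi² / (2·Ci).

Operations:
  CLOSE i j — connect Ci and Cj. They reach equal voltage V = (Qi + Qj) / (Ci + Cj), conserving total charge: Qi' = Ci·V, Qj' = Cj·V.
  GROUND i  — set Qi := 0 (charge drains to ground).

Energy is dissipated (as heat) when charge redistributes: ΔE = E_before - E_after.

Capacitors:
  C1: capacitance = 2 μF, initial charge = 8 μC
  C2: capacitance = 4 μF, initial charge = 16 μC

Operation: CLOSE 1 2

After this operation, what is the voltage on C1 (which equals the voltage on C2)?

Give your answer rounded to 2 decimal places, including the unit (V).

Initial: C1(2μF, Q=8μC, V=4.00V), C2(4μF, Q=16μC, V=4.00V)
Op 1: CLOSE 1-2: Q_total=24.00, C_total=6.00, V=4.00; Q1=8.00, Q2=16.00; dissipated=0.000

Answer: 4.00 V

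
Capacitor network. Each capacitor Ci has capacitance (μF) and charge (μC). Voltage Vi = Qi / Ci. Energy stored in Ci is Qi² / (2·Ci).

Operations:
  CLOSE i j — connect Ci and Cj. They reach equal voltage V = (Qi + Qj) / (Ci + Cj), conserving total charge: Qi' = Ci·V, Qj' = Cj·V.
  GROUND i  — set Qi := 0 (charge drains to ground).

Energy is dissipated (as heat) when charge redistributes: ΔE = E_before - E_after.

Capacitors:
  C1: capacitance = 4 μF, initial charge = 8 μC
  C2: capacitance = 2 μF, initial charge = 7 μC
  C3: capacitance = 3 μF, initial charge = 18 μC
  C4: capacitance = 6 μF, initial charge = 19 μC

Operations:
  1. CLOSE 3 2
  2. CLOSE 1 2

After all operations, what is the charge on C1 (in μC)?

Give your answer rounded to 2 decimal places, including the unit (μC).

Initial: C1(4μF, Q=8μC, V=2.00V), C2(2μF, Q=7μC, V=3.50V), C3(3μF, Q=18μC, V=6.00V), C4(6μF, Q=19μC, V=3.17V)
Op 1: CLOSE 3-2: Q_total=25.00, C_total=5.00, V=5.00; Q3=15.00, Q2=10.00; dissipated=3.750
Op 2: CLOSE 1-2: Q_total=18.00, C_total=6.00, V=3.00; Q1=12.00, Q2=6.00; dissipated=6.000
Final charges: Q1=12.00, Q2=6.00, Q3=15.00, Q4=19.00

Answer: 12.00 μC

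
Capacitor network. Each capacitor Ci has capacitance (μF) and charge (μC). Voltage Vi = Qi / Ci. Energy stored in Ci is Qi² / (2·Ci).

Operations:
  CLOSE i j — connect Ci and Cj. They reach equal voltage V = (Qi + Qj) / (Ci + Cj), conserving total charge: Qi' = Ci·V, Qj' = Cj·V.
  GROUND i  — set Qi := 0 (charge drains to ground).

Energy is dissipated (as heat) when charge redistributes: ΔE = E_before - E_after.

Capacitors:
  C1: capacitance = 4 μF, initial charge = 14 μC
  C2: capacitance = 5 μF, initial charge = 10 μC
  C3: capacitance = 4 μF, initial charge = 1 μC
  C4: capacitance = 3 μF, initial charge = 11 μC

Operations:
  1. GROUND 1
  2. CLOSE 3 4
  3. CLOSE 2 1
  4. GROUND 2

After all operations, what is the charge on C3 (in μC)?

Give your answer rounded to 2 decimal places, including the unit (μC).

Initial: C1(4μF, Q=14μC, V=3.50V), C2(5μF, Q=10μC, V=2.00V), C3(4μF, Q=1μC, V=0.25V), C4(3μF, Q=11μC, V=3.67V)
Op 1: GROUND 1: Q1=0; energy lost=24.500
Op 2: CLOSE 3-4: Q_total=12.00, C_total=7.00, V=1.71; Q3=6.86, Q4=5.14; dissipated=10.006
Op 3: CLOSE 2-1: Q_total=10.00, C_total=9.00, V=1.11; Q2=5.56, Q1=4.44; dissipated=4.444
Op 4: GROUND 2: Q2=0; energy lost=3.086
Final charges: Q1=4.44, Q2=0.00, Q3=6.86, Q4=5.14

Answer: 6.86 μC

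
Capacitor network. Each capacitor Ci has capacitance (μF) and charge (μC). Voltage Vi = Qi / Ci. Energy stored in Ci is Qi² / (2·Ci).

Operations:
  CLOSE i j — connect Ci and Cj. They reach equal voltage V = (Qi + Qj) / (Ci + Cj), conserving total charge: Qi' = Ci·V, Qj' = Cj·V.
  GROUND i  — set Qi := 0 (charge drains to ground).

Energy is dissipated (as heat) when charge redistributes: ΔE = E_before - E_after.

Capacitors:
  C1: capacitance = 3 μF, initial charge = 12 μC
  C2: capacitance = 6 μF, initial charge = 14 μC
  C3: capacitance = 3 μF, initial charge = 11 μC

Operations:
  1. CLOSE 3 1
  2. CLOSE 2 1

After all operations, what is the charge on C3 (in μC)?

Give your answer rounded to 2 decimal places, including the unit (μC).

Answer: 11.50 μC

Derivation:
Initial: C1(3μF, Q=12μC, V=4.00V), C2(6μF, Q=14μC, V=2.33V), C3(3μF, Q=11μC, V=3.67V)
Op 1: CLOSE 3-1: Q_total=23.00, C_total=6.00, V=3.83; Q3=11.50, Q1=11.50; dissipated=0.083
Op 2: CLOSE 2-1: Q_total=25.50, C_total=9.00, V=2.83; Q2=17.00, Q1=8.50; dissipated=2.250
Final charges: Q1=8.50, Q2=17.00, Q3=11.50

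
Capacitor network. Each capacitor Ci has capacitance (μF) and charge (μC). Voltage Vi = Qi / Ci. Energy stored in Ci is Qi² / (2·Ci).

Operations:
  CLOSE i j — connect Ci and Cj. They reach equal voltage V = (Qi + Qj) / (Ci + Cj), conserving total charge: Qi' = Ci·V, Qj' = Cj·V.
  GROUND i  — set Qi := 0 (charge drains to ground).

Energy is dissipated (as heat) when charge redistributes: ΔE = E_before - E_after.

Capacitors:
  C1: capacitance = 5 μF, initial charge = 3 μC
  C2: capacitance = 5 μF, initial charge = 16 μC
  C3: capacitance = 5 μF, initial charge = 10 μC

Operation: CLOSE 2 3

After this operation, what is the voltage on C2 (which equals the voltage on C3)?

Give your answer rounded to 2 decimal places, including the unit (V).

Answer: 2.60 V

Derivation:
Initial: C1(5μF, Q=3μC, V=0.60V), C2(5μF, Q=16μC, V=3.20V), C3(5μF, Q=10μC, V=2.00V)
Op 1: CLOSE 2-3: Q_total=26.00, C_total=10.00, V=2.60; Q2=13.00, Q3=13.00; dissipated=1.800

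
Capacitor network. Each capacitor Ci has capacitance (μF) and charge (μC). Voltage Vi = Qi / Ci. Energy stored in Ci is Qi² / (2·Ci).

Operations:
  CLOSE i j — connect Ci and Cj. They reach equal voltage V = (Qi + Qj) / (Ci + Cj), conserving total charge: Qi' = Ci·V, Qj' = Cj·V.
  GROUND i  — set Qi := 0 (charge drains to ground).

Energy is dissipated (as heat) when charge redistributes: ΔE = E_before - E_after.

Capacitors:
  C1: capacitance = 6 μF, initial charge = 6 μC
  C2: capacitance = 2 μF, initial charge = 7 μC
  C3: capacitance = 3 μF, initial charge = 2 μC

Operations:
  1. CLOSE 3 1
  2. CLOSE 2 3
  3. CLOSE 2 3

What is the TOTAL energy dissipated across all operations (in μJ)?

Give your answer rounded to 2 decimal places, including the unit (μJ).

Initial: C1(6μF, Q=6μC, V=1.00V), C2(2μF, Q=7μC, V=3.50V), C3(3μF, Q=2μC, V=0.67V)
Op 1: CLOSE 3-1: Q_total=8.00, C_total=9.00, V=0.89; Q3=2.67, Q1=5.33; dissipated=0.111
Op 2: CLOSE 2-3: Q_total=9.67, C_total=5.00, V=1.93; Q2=3.87, Q3=5.80; dissipated=4.091
Op 3: CLOSE 2-3: Q_total=9.67, C_total=5.00, V=1.93; Q2=3.87, Q3=5.80; dissipated=0.000
Total dissipated: 4.202 μJ

Answer: 4.20 μJ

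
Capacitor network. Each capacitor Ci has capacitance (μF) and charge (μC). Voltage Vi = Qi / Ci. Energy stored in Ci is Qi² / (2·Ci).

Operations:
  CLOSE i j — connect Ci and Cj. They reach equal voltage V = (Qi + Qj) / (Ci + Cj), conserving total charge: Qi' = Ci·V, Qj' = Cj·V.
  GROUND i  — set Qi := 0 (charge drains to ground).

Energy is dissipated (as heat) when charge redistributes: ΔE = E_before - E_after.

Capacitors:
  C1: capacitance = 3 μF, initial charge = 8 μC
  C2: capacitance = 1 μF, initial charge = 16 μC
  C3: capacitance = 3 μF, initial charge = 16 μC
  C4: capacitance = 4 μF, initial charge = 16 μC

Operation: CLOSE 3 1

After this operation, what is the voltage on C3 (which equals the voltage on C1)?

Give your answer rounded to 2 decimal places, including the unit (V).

Initial: C1(3μF, Q=8μC, V=2.67V), C2(1μF, Q=16μC, V=16.00V), C3(3μF, Q=16μC, V=5.33V), C4(4μF, Q=16μC, V=4.00V)
Op 1: CLOSE 3-1: Q_total=24.00, C_total=6.00, V=4.00; Q3=12.00, Q1=12.00; dissipated=5.333

Answer: 4.00 V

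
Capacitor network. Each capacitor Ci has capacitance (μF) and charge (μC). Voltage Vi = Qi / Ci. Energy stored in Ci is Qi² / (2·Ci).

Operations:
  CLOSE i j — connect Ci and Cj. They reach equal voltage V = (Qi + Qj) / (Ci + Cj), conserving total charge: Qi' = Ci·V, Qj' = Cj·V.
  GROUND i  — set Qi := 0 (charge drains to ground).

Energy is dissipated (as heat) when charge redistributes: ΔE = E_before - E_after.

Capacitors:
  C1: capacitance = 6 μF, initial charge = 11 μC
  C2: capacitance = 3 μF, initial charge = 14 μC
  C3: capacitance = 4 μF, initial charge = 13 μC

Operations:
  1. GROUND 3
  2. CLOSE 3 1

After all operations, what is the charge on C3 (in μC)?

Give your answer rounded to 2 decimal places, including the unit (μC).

Initial: C1(6μF, Q=11μC, V=1.83V), C2(3μF, Q=14μC, V=4.67V), C3(4μF, Q=13μC, V=3.25V)
Op 1: GROUND 3: Q3=0; energy lost=21.125
Op 2: CLOSE 3-1: Q_total=11.00, C_total=10.00, V=1.10; Q3=4.40, Q1=6.60; dissipated=4.033
Final charges: Q1=6.60, Q2=14.00, Q3=4.40

Answer: 4.40 μC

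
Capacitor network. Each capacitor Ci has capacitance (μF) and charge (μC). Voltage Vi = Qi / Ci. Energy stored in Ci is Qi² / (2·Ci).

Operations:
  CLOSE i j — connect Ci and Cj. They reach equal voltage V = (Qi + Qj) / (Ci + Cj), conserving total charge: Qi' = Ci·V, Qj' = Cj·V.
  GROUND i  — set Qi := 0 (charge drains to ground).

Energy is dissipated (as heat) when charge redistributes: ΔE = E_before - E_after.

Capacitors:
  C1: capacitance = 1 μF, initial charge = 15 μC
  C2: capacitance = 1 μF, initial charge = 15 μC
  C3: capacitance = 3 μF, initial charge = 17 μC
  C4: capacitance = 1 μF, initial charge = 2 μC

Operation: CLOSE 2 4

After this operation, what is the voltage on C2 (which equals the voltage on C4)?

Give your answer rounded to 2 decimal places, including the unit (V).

Initial: C1(1μF, Q=15μC, V=15.00V), C2(1μF, Q=15μC, V=15.00V), C3(3μF, Q=17μC, V=5.67V), C4(1μF, Q=2μC, V=2.00V)
Op 1: CLOSE 2-4: Q_total=17.00, C_total=2.00, V=8.50; Q2=8.50, Q4=8.50; dissipated=42.250

Answer: 8.50 V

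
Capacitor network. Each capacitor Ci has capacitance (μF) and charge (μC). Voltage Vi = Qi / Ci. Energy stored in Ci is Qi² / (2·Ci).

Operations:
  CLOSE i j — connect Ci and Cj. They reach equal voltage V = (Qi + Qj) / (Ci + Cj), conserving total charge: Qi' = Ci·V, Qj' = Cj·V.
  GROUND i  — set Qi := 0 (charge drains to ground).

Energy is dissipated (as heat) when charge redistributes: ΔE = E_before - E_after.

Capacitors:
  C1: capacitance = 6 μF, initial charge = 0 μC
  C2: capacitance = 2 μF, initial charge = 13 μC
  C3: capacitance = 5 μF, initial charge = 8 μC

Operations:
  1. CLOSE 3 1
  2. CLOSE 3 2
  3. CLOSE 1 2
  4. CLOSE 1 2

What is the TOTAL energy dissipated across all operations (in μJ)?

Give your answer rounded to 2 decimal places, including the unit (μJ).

Answer: 29.33 μJ

Derivation:
Initial: C1(6μF, Q=0μC, V=0.00V), C2(2μF, Q=13μC, V=6.50V), C3(5μF, Q=8μC, V=1.60V)
Op 1: CLOSE 3-1: Q_total=8.00, C_total=11.00, V=0.73; Q3=3.64, Q1=4.36; dissipated=3.491
Op 2: CLOSE 3-2: Q_total=16.64, C_total=7.00, V=2.38; Q3=11.88, Q2=4.75; dissipated=23.803
Op 3: CLOSE 1-2: Q_total=9.12, C_total=8.00, V=1.14; Q1=6.84, Q2=2.28; dissipated=2.040
Op 4: CLOSE 1-2: Q_total=9.12, C_total=8.00, V=1.14; Q1=6.84, Q2=2.28; dissipated=0.000
Total dissipated: 29.334 μJ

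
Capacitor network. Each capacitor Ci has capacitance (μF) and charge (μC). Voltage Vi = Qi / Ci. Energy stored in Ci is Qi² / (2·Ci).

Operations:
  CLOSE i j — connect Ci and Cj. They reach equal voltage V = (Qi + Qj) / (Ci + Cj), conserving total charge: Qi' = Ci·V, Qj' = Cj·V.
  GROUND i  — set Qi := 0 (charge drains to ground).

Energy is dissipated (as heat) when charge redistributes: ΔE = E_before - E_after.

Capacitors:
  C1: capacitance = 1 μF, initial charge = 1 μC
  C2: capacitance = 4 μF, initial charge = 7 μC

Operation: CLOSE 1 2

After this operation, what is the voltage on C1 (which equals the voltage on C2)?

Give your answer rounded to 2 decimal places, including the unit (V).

Answer: 1.60 V

Derivation:
Initial: C1(1μF, Q=1μC, V=1.00V), C2(4μF, Q=7μC, V=1.75V)
Op 1: CLOSE 1-2: Q_total=8.00, C_total=5.00, V=1.60; Q1=1.60, Q2=6.40; dissipated=0.225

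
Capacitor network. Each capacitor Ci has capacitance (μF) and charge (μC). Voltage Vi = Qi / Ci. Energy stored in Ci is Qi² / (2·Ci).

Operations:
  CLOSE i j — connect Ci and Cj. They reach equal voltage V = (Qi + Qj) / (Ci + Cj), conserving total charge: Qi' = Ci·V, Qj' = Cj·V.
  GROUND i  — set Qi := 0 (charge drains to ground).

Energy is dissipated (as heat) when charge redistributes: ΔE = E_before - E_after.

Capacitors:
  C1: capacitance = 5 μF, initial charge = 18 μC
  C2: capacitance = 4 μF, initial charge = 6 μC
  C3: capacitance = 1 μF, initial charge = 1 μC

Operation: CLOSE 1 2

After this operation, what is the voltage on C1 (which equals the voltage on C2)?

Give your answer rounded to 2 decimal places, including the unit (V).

Answer: 2.67 V

Derivation:
Initial: C1(5μF, Q=18μC, V=3.60V), C2(4μF, Q=6μC, V=1.50V), C3(1μF, Q=1μC, V=1.00V)
Op 1: CLOSE 1-2: Q_total=24.00, C_total=9.00, V=2.67; Q1=13.33, Q2=10.67; dissipated=4.900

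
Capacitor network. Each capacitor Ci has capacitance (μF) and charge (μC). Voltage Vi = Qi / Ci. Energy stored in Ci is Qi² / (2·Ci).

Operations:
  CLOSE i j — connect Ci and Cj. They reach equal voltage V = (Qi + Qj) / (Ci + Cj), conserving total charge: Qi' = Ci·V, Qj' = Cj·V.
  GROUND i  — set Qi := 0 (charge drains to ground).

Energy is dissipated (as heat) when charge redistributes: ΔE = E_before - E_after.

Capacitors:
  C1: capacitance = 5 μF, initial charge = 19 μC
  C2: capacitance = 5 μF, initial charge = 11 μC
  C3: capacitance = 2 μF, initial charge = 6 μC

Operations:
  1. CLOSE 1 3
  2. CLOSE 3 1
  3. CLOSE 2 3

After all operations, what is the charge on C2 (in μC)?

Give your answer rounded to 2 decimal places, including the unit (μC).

Initial: C1(5μF, Q=19μC, V=3.80V), C2(5μF, Q=11μC, V=2.20V), C3(2μF, Q=6μC, V=3.00V)
Op 1: CLOSE 1-3: Q_total=25.00, C_total=7.00, V=3.57; Q1=17.86, Q3=7.14; dissipated=0.457
Op 2: CLOSE 3-1: Q_total=25.00, C_total=7.00, V=3.57; Q3=7.14, Q1=17.86; dissipated=0.000
Op 3: CLOSE 2-3: Q_total=18.14, C_total=7.00, V=2.59; Q2=12.96, Q3=5.18; dissipated=1.343
Final charges: Q1=17.86, Q2=12.96, Q3=5.18

Answer: 12.96 μC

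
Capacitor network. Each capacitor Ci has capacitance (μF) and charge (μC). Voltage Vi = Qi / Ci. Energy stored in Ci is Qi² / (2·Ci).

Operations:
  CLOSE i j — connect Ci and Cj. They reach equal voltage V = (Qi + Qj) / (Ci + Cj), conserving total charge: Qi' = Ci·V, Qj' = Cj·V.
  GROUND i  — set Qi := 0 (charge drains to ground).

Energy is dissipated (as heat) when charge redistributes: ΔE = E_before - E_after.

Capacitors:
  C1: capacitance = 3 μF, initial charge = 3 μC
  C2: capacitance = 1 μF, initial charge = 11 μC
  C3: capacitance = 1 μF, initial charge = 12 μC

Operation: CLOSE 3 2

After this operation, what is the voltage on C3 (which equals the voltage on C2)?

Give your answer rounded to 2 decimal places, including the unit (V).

Initial: C1(3μF, Q=3μC, V=1.00V), C2(1μF, Q=11μC, V=11.00V), C3(1μF, Q=12μC, V=12.00V)
Op 1: CLOSE 3-2: Q_total=23.00, C_total=2.00, V=11.50; Q3=11.50, Q2=11.50; dissipated=0.250

Answer: 11.50 V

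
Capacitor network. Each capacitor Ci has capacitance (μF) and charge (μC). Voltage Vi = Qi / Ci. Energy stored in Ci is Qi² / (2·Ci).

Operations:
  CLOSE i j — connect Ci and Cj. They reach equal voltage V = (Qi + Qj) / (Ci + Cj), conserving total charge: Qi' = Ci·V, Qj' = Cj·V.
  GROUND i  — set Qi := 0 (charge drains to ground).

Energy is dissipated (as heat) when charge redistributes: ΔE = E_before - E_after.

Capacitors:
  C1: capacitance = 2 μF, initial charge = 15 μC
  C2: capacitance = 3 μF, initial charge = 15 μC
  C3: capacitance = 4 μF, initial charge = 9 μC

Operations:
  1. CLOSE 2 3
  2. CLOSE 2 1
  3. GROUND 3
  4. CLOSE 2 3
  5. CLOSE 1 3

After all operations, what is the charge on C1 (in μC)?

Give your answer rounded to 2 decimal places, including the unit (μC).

Answer: 6.26 μC

Derivation:
Initial: C1(2μF, Q=15μC, V=7.50V), C2(3μF, Q=15μC, V=5.00V), C3(4μF, Q=9μC, V=2.25V)
Op 1: CLOSE 2-3: Q_total=24.00, C_total=7.00, V=3.43; Q2=10.29, Q3=13.71; dissipated=6.482
Op 2: CLOSE 2-1: Q_total=25.29, C_total=5.00, V=5.06; Q2=15.17, Q1=10.11; dissipated=9.946
Op 3: GROUND 3: Q3=0; energy lost=23.510
Op 4: CLOSE 2-3: Q_total=15.17, C_total=7.00, V=2.17; Q2=6.50, Q3=8.67; dissipated=21.921
Op 5: CLOSE 1-3: Q_total=18.78, C_total=6.00, V=3.13; Q1=6.26, Q3=12.52; dissipated=5.567
Final charges: Q1=6.26, Q2=6.50, Q3=12.52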